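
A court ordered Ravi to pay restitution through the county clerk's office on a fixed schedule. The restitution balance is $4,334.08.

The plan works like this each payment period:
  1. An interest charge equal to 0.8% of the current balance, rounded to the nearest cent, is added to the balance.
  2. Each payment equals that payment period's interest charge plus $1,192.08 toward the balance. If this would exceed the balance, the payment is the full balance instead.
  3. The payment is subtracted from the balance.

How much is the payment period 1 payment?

# | Opening | Interest | Payment | End bal
1 | $4,334.08 | $34.67 | $1,226.75 | $3,142.00

$1,226.75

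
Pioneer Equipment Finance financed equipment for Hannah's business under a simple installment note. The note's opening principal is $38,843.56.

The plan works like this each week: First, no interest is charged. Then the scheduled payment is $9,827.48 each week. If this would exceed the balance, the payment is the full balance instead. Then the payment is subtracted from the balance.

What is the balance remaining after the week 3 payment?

$9,361.12

Week 1: $38,843.56 − $9,827.48 → $29,016.08
Week 2: $29,016.08 − $9,827.48 → $19,188.60
Week 3: $19,188.60 − $9,827.48 → $9,361.12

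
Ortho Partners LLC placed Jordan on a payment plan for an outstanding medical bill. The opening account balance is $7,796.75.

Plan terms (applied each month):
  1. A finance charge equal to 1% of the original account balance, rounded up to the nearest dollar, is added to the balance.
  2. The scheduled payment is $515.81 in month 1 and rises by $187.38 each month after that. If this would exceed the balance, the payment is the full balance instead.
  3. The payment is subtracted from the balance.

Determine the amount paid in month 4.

$1,077.95

Month 1: opening $7,796.75; interest $78.00 → $7,874.75; payment $515.81; balance $7,358.94
Month 2: opening $7,358.94; interest $78.00 → $7,436.94; payment $703.19; balance $6,733.75
Month 3: opening $6,733.75; interest $78.00 → $6,811.75; payment $890.57; balance $5,921.18
Month 4: opening $5,921.18; interest $78.00 → $5,999.18; payment $1,077.95; balance $4,921.23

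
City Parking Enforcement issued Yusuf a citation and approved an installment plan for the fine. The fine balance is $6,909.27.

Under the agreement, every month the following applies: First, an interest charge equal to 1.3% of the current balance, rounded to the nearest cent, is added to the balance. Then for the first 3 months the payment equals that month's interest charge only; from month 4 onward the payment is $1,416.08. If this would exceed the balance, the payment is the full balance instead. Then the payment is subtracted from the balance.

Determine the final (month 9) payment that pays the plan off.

# | Opening | Interest | Payment | End bal
1 | $6,909.27 | $89.82 | $89.82 | $6,909.27
2 | $6,909.27 | $89.82 | $89.82 | $6,909.27
3 | $6,909.27 | $89.82 | $89.82 | $6,909.27
4 | $6,909.27 | $89.82 | $1,416.08 | $5,583.01
5 | $5,583.01 | $72.58 | $1,416.08 | $4,239.51
6 | $4,239.51 | $55.11 | $1,416.08 | $2,878.54
7 | $2,878.54 | $37.42 | $1,416.08 | $1,499.88
8 | $1,499.88 | $19.50 | $1,416.08 | $103.30
9 | $103.30 | $1.34 | $104.64 | $0.00

$104.64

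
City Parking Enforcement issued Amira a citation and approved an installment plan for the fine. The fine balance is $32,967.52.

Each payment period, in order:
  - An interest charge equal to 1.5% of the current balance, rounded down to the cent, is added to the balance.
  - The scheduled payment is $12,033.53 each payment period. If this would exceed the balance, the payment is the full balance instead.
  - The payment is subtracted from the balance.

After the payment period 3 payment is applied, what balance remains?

# | Opening | Interest | Payment | End bal
1 | $32,967.52 | $494.51 | $12,033.53 | $21,428.50
2 | $21,428.50 | $321.42 | $12,033.53 | $9,716.39
3 | $9,716.39 | $145.74 | $9,862.13 | $0.00

$0.00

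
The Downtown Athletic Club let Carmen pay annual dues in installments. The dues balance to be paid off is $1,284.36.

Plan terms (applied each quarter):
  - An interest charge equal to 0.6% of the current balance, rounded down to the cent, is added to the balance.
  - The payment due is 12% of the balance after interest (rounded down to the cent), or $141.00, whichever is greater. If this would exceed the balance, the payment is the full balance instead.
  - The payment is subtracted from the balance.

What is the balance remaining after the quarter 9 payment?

Quarter 1: $1,284.36 +$7.70 interest = $1,292.06; pay $155.04 → $1,137.02
Quarter 2: $1,137.02 +$6.82 interest = $1,143.84; pay $141.00 → $1,002.84
Quarter 3: $1,002.84 +$6.01 interest = $1,008.85; pay $141.00 → $867.85
Quarter 4: $867.85 +$5.20 interest = $873.05; pay $141.00 → $732.05
Quarter 5: $732.05 +$4.39 interest = $736.44; pay $141.00 → $595.44
Quarter 6: $595.44 +$3.57 interest = $599.01; pay $141.00 → $458.01
Quarter 7: $458.01 +$2.74 interest = $460.75; pay $141.00 → $319.75
Quarter 8: $319.75 +$1.91 interest = $321.66; pay $141.00 → $180.66
Quarter 9: $180.66 +$1.08 interest = $181.74; pay $141.00 → $40.74

$40.74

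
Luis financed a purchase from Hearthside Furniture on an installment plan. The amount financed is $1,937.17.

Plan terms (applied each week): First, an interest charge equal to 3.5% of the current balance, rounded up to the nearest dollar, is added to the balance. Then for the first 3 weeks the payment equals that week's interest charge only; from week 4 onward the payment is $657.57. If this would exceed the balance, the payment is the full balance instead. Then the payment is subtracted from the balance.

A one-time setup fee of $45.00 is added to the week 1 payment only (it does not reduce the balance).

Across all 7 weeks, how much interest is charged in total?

Week 1: $1,937.17 +$68.00 interest = $2,005.17; pay $68.00 (+ $45.00 fee) → $1,937.17
Week 2: $1,937.17 +$68.00 interest = $2,005.17; pay $68.00 → $1,937.17
Week 3: $1,937.17 +$68.00 interest = $2,005.17; pay $68.00 → $1,937.17
Week 4: $1,937.17 +$68.00 interest = $2,005.17; pay $657.57 → $1,347.60
Week 5: $1,347.60 +$48.00 interest = $1,395.60; pay $657.57 → $738.03
Week 6: $738.03 +$26.00 interest = $764.03; pay $657.57 → $106.46
Week 7: $106.46 +$4.00 interest = $110.46; pay $110.46 → $0.00
Total interest: $68.00 + $68.00 + $68.00 + $68.00 + $48.00 + $26.00 + $4.00 = $350.00

$350.00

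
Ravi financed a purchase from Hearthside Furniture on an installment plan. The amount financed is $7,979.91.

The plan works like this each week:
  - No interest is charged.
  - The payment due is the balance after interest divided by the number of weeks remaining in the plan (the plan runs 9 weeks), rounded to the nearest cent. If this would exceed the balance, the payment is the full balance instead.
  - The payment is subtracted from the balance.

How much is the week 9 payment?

Week 1: opening $7,979.91; payment $886.66; balance $7,093.25
Week 2: opening $7,093.25; payment $886.66; balance $6,206.59
Week 3: opening $6,206.59; payment $886.66; balance $5,319.93
Week 4: opening $5,319.93; payment $886.66; balance $4,433.27
Week 5: opening $4,433.27; payment $886.65; balance $3,546.62
Week 6: opening $3,546.62; payment $886.66; balance $2,659.96
Week 7: opening $2,659.96; payment $886.65; balance $1,773.31
Week 8: opening $1,773.31; payment $886.66; balance $886.65
Week 9: opening $886.65; payment $886.65; balance $0.00

$886.65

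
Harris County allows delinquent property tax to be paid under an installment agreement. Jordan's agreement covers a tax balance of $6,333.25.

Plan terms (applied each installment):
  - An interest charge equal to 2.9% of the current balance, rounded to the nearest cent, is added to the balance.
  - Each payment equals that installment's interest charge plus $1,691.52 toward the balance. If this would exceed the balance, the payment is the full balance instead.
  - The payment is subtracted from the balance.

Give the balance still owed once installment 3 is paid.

# | Opening | Interest | Payment | End bal
1 | $6,333.25 | $183.66 | $1,875.18 | $4,641.73
2 | $4,641.73 | $134.61 | $1,826.13 | $2,950.21
3 | $2,950.21 | $85.56 | $1,777.08 | $1,258.69

$1,258.69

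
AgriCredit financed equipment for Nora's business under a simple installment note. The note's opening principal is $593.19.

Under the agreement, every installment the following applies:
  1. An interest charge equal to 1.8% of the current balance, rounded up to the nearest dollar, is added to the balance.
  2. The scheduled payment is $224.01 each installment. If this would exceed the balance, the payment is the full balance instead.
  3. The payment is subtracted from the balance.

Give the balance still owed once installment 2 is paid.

$163.17

Installment 1: opening $593.19; interest $11.00 → $604.19; payment $224.01; balance $380.18
Installment 2: opening $380.18; interest $7.00 → $387.18; payment $224.01; balance $163.17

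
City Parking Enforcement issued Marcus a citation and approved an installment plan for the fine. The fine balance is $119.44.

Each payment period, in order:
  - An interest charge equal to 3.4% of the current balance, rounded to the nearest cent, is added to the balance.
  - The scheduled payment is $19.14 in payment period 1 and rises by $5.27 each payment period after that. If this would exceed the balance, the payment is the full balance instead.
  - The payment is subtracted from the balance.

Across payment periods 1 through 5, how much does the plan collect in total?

Payment period 1: opening $119.44; interest $4.06 → $123.50; payment $19.14; balance $104.36
Payment period 2: opening $104.36; interest $3.55 → $107.91; payment $24.41; balance $83.50
Payment period 3: opening $83.50; interest $2.84 → $86.34; payment $29.68; balance $56.66
Payment period 4: opening $56.66; interest $1.93 → $58.59; payment $34.95; balance $23.64
Payment period 5: opening $23.64; interest $0.80 → $24.44; payment $24.44; balance $0.00
Total paid: $132.62

$132.62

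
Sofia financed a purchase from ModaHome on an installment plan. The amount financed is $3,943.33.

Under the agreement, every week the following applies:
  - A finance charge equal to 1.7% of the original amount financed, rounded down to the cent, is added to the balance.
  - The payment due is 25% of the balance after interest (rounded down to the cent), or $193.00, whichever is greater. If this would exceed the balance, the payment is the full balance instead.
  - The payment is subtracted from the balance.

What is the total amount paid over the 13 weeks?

Week 1: $3,943.33 +$67.03 interest = $4,010.36; pay $1,002.59 → $3,007.77
Week 2: $3,007.77 +$67.03 interest = $3,074.80; pay $768.70 → $2,306.10
Week 3: $2,306.10 +$67.03 interest = $2,373.13; pay $593.28 → $1,779.85
Week 4: $1,779.85 +$67.03 interest = $1,846.88; pay $461.72 → $1,385.16
Week 5: $1,385.16 +$67.03 interest = $1,452.19; pay $363.04 → $1,089.15
Week 6: $1,089.15 +$67.03 interest = $1,156.18; pay $289.04 → $867.14
Week 7: $867.14 +$67.03 interest = $934.17; pay $233.54 → $700.63
Week 8: $700.63 +$67.03 interest = $767.66; pay $193.00 → $574.66
Week 9: $574.66 +$67.03 interest = $641.69; pay $193.00 → $448.69
Week 10: $448.69 +$67.03 interest = $515.72; pay $193.00 → $322.72
Week 11: $322.72 +$67.03 interest = $389.75; pay $193.00 → $196.75
Week 12: $196.75 +$67.03 interest = $263.78; pay $193.00 → $70.78
Week 13: $70.78 +$67.03 interest = $137.81; pay $137.81 → $0.00
Total paid: $4,814.72

$4,814.72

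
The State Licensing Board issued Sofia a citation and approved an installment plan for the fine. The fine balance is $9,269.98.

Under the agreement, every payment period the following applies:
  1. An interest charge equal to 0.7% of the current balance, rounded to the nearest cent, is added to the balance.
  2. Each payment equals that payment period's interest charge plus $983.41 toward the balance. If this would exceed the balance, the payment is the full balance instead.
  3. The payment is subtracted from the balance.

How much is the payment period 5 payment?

$1,020.76

Payment period 1: opening $9,269.98; interest $64.89 → $9,334.87; payment $1,048.30; balance $8,286.57
Payment period 2: opening $8,286.57; interest $58.01 → $8,344.58; payment $1,041.42; balance $7,303.16
Payment period 3: opening $7,303.16; interest $51.12 → $7,354.28; payment $1,034.53; balance $6,319.75
Payment period 4: opening $6,319.75; interest $44.24 → $6,363.99; payment $1,027.65; balance $5,336.34
Payment period 5: opening $5,336.34; interest $37.35 → $5,373.69; payment $1,020.76; balance $4,352.93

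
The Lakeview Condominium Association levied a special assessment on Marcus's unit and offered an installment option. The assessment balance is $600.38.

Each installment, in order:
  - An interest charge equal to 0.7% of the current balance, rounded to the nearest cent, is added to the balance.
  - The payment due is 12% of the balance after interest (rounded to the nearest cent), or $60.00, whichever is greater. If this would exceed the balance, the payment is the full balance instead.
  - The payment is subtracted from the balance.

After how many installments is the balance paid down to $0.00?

11

# | Opening | Interest | Payment | End bal
1 | $600.38 | $4.20 | $72.55 | $532.03
2 | $532.03 | $3.72 | $64.29 | $471.46
3 | $471.46 | $3.30 | $60.00 | $414.76
4 | $414.76 | $2.90 | $60.00 | $357.66
5 | $357.66 | $2.50 | $60.00 | $300.16
6 | $300.16 | $2.10 | $60.00 | $242.26
7 | $242.26 | $1.70 | $60.00 | $183.96
8 | $183.96 | $1.29 | $60.00 | $125.25
9 | $125.25 | $0.88 | $60.00 | $66.13
10 | $66.13 | $0.46 | $60.00 | $6.59
11 | $6.59 | $0.05 | $6.64 | $0.00
Balance reaches $0.00 in installment 11.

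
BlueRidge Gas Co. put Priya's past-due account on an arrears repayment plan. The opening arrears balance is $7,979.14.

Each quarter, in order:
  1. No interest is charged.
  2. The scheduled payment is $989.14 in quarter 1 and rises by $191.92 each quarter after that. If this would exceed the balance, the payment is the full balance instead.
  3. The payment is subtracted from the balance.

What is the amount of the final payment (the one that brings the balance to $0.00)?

Quarter 1: opening $7,979.14; payment $989.14; balance $6,990.00
Quarter 2: opening $6,990.00; payment $1,181.06; balance $5,808.94
Quarter 3: opening $5,808.94; payment $1,372.98; balance $4,435.96
Quarter 4: opening $4,435.96; payment $1,564.90; balance $2,871.06
Quarter 5: opening $2,871.06; payment $1,756.82; balance $1,114.24
Quarter 6: opening $1,114.24; payment $1,114.24; balance $0.00

$1,114.24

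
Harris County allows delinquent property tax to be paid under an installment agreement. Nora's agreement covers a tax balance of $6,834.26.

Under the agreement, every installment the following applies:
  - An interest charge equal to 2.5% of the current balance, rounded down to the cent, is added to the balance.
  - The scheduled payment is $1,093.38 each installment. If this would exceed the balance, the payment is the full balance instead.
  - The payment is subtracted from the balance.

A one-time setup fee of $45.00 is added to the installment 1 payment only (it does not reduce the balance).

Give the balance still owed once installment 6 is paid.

$941.39

Installment 1: opening $6,834.26; interest $170.85 → $7,005.11; payment $1,093.38 (+ $45.00 fee); balance $5,911.73
Installment 2: opening $5,911.73; interest $147.79 → $6,059.52; payment $1,093.38; balance $4,966.14
Installment 3: opening $4,966.14; interest $124.15 → $5,090.29; payment $1,093.38; balance $3,996.91
Installment 4: opening $3,996.91; interest $99.92 → $4,096.83; payment $1,093.38; balance $3,003.45
Installment 5: opening $3,003.45; interest $75.08 → $3,078.53; payment $1,093.38; balance $1,985.15
Installment 6: opening $1,985.15; interest $49.62 → $2,034.77; payment $1,093.38; balance $941.39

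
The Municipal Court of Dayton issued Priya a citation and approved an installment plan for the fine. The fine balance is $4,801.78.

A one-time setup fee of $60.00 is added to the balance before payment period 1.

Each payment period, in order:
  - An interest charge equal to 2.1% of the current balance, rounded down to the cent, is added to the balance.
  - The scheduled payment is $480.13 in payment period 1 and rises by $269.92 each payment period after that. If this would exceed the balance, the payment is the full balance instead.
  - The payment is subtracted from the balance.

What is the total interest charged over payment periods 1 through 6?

# | Opening | Interest | Payment | End bal
1 | $4,861.78 | $102.09 | $480.13 | $4,483.74
2 | $4,483.74 | $94.15 | $750.05 | $3,827.84
3 | $3,827.84 | $80.38 | $1,019.97 | $2,888.25
4 | $2,888.25 | $60.65 | $1,289.89 | $1,659.01
5 | $1,659.01 | $34.83 | $1,559.81 | $134.03
6 | $134.03 | $2.81 | $136.84 | $0.00
Total interest: $102.09 + $94.15 + $80.38 + $60.65 + $34.83 + $2.81 = $374.91

$374.91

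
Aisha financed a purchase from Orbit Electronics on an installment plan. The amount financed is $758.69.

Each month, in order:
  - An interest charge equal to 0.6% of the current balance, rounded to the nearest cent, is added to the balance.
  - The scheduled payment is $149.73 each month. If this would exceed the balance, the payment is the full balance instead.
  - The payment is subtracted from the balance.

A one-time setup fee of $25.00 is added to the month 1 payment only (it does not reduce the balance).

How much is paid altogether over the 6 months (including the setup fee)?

# | Opening | Interest | Payment | Fee | End bal
1 | $758.69 | $4.55 | $149.73 | $25.00 | $613.51
2 | $613.51 | $3.68 | $149.73 | — | $467.46
3 | $467.46 | $2.80 | $149.73 | — | $320.53
4 | $320.53 | $1.92 | $149.73 | — | $172.72
5 | $172.72 | $1.04 | $149.73 | — | $24.03
6 | $24.03 | $0.14 | $24.17 | — | $0.00
Total paid: $797.82

$797.82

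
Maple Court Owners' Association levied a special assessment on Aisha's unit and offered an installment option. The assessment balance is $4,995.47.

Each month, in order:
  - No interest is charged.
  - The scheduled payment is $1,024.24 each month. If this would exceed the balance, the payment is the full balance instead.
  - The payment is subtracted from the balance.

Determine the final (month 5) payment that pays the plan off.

$898.51

# | Opening | Payment | End bal
1 | $4,995.47 | $1,024.24 | $3,971.23
2 | $3,971.23 | $1,024.24 | $2,946.99
3 | $2,946.99 | $1,024.24 | $1,922.75
4 | $1,922.75 | $1,024.24 | $898.51
5 | $898.51 | $898.51 | $0.00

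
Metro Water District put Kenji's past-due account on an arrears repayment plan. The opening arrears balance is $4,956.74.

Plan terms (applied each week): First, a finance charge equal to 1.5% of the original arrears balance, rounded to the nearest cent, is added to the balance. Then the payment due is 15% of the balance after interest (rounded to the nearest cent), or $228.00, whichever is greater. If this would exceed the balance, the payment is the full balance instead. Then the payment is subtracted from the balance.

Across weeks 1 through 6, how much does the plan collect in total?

$3,271.00

Week 1: $4,956.74 +$74.35 interest = $5,031.09; pay $754.66 → $4,276.43
Week 2: $4,276.43 +$74.35 interest = $4,350.78; pay $652.62 → $3,698.16
Week 3: $3,698.16 +$74.35 interest = $3,772.51; pay $565.88 → $3,206.63
Week 4: $3,206.63 +$74.35 interest = $3,280.98; pay $492.15 → $2,788.83
Week 5: $2,788.83 +$74.35 interest = $2,863.18; pay $429.48 → $2,433.70
Week 6: $2,433.70 +$74.35 interest = $2,508.05; pay $376.21 → $2,131.84
Total paid: $3,271.00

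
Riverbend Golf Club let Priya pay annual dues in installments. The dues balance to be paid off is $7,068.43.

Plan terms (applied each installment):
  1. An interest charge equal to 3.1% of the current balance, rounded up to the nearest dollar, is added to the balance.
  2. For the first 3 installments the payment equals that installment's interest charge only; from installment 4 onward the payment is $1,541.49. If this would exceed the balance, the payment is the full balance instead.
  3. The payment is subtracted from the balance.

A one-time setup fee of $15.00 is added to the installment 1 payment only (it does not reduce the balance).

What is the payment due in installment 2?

$220.00

# | Opening | Interest | Payment | Fee | End bal
1 | $7,068.43 | $220.00 | $220.00 | $15.00 | $7,068.43
2 | $7,068.43 | $220.00 | $220.00 | — | $7,068.43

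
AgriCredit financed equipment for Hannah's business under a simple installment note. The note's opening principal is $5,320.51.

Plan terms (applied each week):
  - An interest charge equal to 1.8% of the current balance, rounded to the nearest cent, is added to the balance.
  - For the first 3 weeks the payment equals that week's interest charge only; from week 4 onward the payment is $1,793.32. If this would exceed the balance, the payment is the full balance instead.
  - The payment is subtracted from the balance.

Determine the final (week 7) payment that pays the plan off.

Week 1: opening $5,320.51; interest $95.77 → $5,416.28; payment $95.77; balance $5,320.51
Week 2: opening $5,320.51; interest $95.77 → $5,416.28; payment $95.77; balance $5,320.51
Week 3: opening $5,320.51; interest $95.77 → $5,416.28; payment $95.77; balance $5,320.51
Week 4: opening $5,320.51; interest $95.77 → $5,416.28; payment $1,793.32; balance $3,622.96
Week 5: opening $3,622.96; interest $65.21 → $3,688.17; payment $1,793.32; balance $1,894.85
Week 6: opening $1,894.85; interest $34.11 → $1,928.96; payment $1,793.32; balance $135.64
Week 7: opening $135.64; interest $2.44 → $138.08; payment $138.08; balance $0.00

$138.08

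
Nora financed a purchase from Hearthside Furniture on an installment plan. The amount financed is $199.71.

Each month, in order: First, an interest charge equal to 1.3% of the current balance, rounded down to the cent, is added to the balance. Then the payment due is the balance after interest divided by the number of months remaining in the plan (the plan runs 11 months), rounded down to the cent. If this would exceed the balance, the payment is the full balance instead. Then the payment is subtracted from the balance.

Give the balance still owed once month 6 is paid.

Month 1: opening $199.71; interest $2.59 → $202.30; payment $18.39; balance $183.91
Month 2: opening $183.91; interest $2.39 → $186.30; payment $18.63; balance $167.67
Month 3: opening $167.67; interest $2.17 → $169.84; payment $18.87; balance $150.97
Month 4: opening $150.97; interest $1.96 → $152.93; payment $19.11; balance $133.82
Month 5: opening $133.82; interest $1.73 → $135.55; payment $19.36; balance $116.19
Month 6: opening $116.19; interest $1.51 → $117.70; payment $19.61; balance $98.09

$98.09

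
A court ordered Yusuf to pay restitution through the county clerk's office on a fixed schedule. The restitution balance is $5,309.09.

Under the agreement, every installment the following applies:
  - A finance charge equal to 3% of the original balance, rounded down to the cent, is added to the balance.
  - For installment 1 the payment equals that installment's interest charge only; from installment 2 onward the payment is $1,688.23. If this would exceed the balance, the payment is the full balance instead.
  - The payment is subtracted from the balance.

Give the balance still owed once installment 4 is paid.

Installment 1: $5,309.09 +$159.27 interest = $5,468.36; pay $159.27 → $5,309.09
Installment 2: $5,309.09 +$159.27 interest = $5,468.36; pay $1,688.23 → $3,780.13
Installment 3: $3,780.13 +$159.27 interest = $3,939.40; pay $1,688.23 → $2,251.17
Installment 4: $2,251.17 +$159.27 interest = $2,410.44; pay $1,688.23 → $722.21

$722.21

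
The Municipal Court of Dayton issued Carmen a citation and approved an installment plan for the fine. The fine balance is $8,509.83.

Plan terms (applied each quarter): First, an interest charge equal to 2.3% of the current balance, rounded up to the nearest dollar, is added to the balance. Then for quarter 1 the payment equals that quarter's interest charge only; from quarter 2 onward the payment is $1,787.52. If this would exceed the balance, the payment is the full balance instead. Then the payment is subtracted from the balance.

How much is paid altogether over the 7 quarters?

Quarter 1: opening $8,509.83; interest $196.00 → $8,705.83; payment $196.00; balance $8,509.83
Quarter 2: opening $8,509.83; interest $196.00 → $8,705.83; payment $1,787.52; balance $6,918.31
Quarter 3: opening $6,918.31; interest $160.00 → $7,078.31; payment $1,787.52; balance $5,290.79
Quarter 4: opening $5,290.79; interest $122.00 → $5,412.79; payment $1,787.52; balance $3,625.27
Quarter 5: opening $3,625.27; interest $84.00 → $3,709.27; payment $1,787.52; balance $1,921.75
Quarter 6: opening $1,921.75; interest $45.00 → $1,966.75; payment $1,787.52; balance $179.23
Quarter 7: opening $179.23; interest $5.00 → $184.23; payment $184.23; balance $0.00
Total paid: $9,317.83

$9,317.83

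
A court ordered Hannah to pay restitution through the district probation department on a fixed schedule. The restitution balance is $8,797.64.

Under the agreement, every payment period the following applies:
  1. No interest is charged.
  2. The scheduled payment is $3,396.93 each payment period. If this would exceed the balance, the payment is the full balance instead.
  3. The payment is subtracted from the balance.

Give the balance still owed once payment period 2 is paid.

Payment period 1: opening $8,797.64; payment $3,396.93; balance $5,400.71
Payment period 2: opening $5,400.71; payment $3,396.93; balance $2,003.78

$2,003.78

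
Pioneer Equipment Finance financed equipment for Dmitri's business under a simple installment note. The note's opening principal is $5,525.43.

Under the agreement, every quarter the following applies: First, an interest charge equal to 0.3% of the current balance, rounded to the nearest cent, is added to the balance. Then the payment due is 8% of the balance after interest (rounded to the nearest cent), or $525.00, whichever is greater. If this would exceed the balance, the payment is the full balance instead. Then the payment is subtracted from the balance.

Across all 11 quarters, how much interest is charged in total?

$97.70

Quarter 1: $5,525.43 +$16.58 interest = $5,542.01; pay $525.00 → $5,017.01
Quarter 2: $5,017.01 +$15.05 interest = $5,032.06; pay $525.00 → $4,507.06
Quarter 3: $4,507.06 +$13.52 interest = $4,520.58; pay $525.00 → $3,995.58
Quarter 4: $3,995.58 +$11.99 interest = $4,007.57; pay $525.00 → $3,482.57
Quarter 5: $3,482.57 +$10.45 interest = $3,493.02; pay $525.00 → $2,968.02
Quarter 6: $2,968.02 +$8.90 interest = $2,976.92; pay $525.00 → $2,451.92
Quarter 7: $2,451.92 +$7.36 interest = $2,459.28; pay $525.00 → $1,934.28
Quarter 8: $1,934.28 +$5.80 interest = $1,940.08; pay $525.00 → $1,415.08
Quarter 9: $1,415.08 +$4.25 interest = $1,419.33; pay $525.00 → $894.33
Quarter 10: $894.33 +$2.68 interest = $897.01; pay $525.00 → $372.01
Quarter 11: $372.01 +$1.12 interest = $373.13; pay $373.13 → $0.00
Total interest: $16.58 + $15.05 + $13.52 + $11.99 + $10.45 + $8.90 + $7.36 + $5.80 + $4.25 + $2.68 + $1.12 = $97.70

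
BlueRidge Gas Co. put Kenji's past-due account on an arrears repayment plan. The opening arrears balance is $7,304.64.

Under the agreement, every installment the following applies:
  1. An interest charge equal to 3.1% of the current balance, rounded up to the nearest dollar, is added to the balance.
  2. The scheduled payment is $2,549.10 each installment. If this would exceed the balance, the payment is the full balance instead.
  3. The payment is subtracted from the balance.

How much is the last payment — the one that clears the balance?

$124.34

# | Opening | Interest | Payment | End bal
1 | $7,304.64 | $227.00 | $2,549.10 | $4,982.54
2 | $4,982.54 | $155.00 | $2,549.10 | $2,588.44
3 | $2,588.44 | $81.00 | $2,549.10 | $120.34
4 | $120.34 | $4.00 | $124.34 | $0.00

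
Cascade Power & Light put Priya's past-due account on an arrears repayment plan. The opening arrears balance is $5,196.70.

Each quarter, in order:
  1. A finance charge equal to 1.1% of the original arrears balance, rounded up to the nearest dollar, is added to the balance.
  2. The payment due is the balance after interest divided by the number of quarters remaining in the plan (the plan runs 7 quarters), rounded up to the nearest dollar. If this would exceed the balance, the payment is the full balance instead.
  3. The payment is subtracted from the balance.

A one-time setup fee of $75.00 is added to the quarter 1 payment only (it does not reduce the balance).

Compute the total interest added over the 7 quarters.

$406.00

Quarter 1: opening $5,196.70; interest $58.00 → $5,254.70; payment $751.00 (+ $75.00 fee); balance $4,503.70
Quarter 2: opening $4,503.70; interest $58.00 → $4,561.70; payment $761.00; balance $3,800.70
Quarter 3: opening $3,800.70; interest $58.00 → $3,858.70; payment $772.00; balance $3,086.70
Quarter 4: opening $3,086.70; interest $58.00 → $3,144.70; payment $787.00; balance $2,357.70
Quarter 5: opening $2,357.70; interest $58.00 → $2,415.70; payment $806.00; balance $1,609.70
Quarter 6: opening $1,609.70; interest $58.00 → $1,667.70; payment $834.00; balance $833.70
Quarter 7: opening $833.70; interest $58.00 → $891.70; payment $891.70; balance $0.00
Total interest: $58.00 + $58.00 + $58.00 + $58.00 + $58.00 + $58.00 + $58.00 = $406.00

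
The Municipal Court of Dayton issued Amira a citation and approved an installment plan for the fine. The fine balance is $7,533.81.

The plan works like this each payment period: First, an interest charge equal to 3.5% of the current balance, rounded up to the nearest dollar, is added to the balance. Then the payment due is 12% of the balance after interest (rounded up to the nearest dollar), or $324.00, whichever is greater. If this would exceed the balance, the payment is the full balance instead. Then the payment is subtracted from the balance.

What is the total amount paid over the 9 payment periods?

Payment period 1: opening $7,533.81; interest $264.00 → $7,797.81; payment $936.00; balance $6,861.81
Payment period 2: opening $6,861.81; interest $241.00 → $7,102.81; payment $853.00; balance $6,249.81
Payment period 3: opening $6,249.81; interest $219.00 → $6,468.81; payment $777.00; balance $5,691.81
Payment period 4: opening $5,691.81; interest $200.00 → $5,891.81; payment $708.00; balance $5,183.81
Payment period 5: opening $5,183.81; interest $182.00 → $5,365.81; payment $644.00; balance $4,721.81
Payment period 6: opening $4,721.81; interest $166.00 → $4,887.81; payment $587.00; balance $4,300.81
Payment period 7: opening $4,300.81; interest $151.00 → $4,451.81; payment $535.00; balance $3,916.81
Payment period 8: opening $3,916.81; interest $138.00 → $4,054.81; payment $487.00; balance $3,567.81
Payment period 9: opening $3,567.81; interest $125.00 → $3,692.81; payment $444.00; balance $3,248.81
Total paid: $5,971.00

$5,971.00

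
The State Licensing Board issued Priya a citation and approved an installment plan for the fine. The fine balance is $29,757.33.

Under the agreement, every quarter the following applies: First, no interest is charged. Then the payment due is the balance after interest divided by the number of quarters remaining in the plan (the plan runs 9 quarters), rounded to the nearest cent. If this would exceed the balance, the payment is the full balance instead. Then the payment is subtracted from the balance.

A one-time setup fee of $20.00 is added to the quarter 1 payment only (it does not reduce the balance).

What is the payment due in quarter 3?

$3,306.37

# | Opening | Payment | Fee | End bal
1 | $29,757.33 | $3,306.37 | $20.00 | $26,450.96
2 | $26,450.96 | $3,306.37 | — | $23,144.59
3 | $23,144.59 | $3,306.37 | — | $19,838.22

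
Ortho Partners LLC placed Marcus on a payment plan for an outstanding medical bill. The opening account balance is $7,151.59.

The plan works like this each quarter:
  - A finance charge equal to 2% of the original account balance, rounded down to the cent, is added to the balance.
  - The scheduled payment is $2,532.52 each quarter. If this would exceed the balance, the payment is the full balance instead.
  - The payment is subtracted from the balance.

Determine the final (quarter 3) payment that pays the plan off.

$2,515.64

Quarter 1: opening $7,151.59; interest $143.03 → $7,294.62; payment $2,532.52; balance $4,762.10
Quarter 2: opening $4,762.10; interest $143.03 → $4,905.13; payment $2,532.52; balance $2,372.61
Quarter 3: opening $2,372.61; interest $143.03 → $2,515.64; payment $2,515.64; balance $0.00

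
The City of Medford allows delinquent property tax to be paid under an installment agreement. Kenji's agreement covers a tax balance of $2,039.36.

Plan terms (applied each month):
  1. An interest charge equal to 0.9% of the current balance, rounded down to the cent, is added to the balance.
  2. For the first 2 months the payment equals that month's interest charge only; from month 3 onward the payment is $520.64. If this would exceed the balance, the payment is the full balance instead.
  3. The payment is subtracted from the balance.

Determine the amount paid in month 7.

$2.94

# | Opening | Interest | Payment | End bal
1 | $2,039.36 | $18.35 | $18.35 | $2,039.36
2 | $2,039.36 | $18.35 | $18.35 | $2,039.36
3 | $2,039.36 | $18.35 | $520.64 | $1,537.07
4 | $1,537.07 | $13.83 | $520.64 | $1,030.26
5 | $1,030.26 | $9.27 | $520.64 | $518.89
6 | $518.89 | $4.67 | $520.64 | $2.92
7 | $2.92 | $0.02 | $2.94 | $0.00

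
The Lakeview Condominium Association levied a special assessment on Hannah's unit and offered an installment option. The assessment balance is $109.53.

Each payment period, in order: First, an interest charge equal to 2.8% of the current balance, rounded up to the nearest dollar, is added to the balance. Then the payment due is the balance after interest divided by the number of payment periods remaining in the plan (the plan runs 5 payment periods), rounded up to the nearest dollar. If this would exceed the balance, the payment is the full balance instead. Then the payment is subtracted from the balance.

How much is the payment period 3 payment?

Payment period 1: $109.53 +$4.00 interest = $113.53; pay $23.00 → $90.53
Payment period 2: $90.53 +$3.00 interest = $93.53; pay $24.00 → $69.53
Payment period 3: $69.53 +$2.00 interest = $71.53; pay $24.00 → $47.53

$24.00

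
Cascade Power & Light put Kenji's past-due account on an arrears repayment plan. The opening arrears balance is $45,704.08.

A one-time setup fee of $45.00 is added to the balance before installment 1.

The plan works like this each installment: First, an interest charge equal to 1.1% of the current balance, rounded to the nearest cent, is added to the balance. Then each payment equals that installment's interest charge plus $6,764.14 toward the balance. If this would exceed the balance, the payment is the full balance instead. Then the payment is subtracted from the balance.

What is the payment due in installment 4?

Installment 1: opening $45,749.08; interest $503.24 → $46,252.32; payment $7,267.38; balance $38,984.94
Installment 2: opening $38,984.94; interest $428.83 → $39,413.77; payment $7,192.97; balance $32,220.80
Installment 3: opening $32,220.80; interest $354.43 → $32,575.23; payment $7,118.57; balance $25,456.66
Installment 4: opening $25,456.66; interest $280.02 → $25,736.68; payment $7,044.16; balance $18,692.52

$7,044.16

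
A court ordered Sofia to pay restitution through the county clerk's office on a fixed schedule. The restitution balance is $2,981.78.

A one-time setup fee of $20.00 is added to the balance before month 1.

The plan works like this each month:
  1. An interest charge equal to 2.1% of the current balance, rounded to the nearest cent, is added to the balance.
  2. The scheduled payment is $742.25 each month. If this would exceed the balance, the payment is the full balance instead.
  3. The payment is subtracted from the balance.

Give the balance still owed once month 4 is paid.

Month 1: opening $3,001.78; interest $63.04 → $3,064.82; payment $742.25; balance $2,322.57
Month 2: opening $2,322.57; interest $48.77 → $2,371.34; payment $742.25; balance $1,629.09
Month 3: opening $1,629.09; interest $34.21 → $1,663.30; payment $742.25; balance $921.05
Month 4: opening $921.05; interest $19.34 → $940.39; payment $742.25; balance $198.14

$198.14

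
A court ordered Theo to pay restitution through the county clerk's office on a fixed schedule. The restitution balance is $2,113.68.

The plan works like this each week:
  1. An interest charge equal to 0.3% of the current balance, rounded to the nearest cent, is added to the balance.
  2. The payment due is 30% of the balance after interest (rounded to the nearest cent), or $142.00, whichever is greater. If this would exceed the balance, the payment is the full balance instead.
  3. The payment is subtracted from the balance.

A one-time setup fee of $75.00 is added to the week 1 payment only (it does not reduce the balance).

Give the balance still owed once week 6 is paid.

$219.68

Week 1: opening $2,113.68; interest $6.34 → $2,120.02; payment $636.01 (+ $75.00 fee); balance $1,484.01
Week 2: opening $1,484.01; interest $4.45 → $1,488.46; payment $446.54; balance $1,041.92
Week 3: opening $1,041.92; interest $3.13 → $1,045.05; payment $313.52; balance $731.53
Week 4: opening $731.53; interest $2.19 → $733.72; payment $220.12; balance $513.60
Week 5: opening $513.60; interest $1.54 → $515.14; payment $154.54; balance $360.60
Week 6: opening $360.60; interest $1.08 → $361.68; payment $142.00; balance $219.68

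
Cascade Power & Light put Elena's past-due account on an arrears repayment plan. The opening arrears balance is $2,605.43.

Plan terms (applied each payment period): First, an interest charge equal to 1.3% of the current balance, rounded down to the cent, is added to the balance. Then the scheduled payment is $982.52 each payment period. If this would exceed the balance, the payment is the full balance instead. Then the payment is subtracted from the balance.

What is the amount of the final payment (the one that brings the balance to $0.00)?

$704.83

Payment period 1: $2,605.43 +$33.87 interest = $2,639.30; pay $982.52 → $1,656.78
Payment period 2: $1,656.78 +$21.53 interest = $1,678.31; pay $982.52 → $695.79
Payment period 3: $695.79 +$9.04 interest = $704.83; pay $704.83 → $0.00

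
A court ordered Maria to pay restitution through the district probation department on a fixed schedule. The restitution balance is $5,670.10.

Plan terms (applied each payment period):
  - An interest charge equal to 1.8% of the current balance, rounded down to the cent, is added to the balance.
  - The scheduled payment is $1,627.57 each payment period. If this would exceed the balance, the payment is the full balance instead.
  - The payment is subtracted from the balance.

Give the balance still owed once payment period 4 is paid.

Payment period 1: opening $5,670.10; interest $102.06 → $5,772.16; payment $1,627.57; balance $4,144.59
Payment period 2: opening $4,144.59; interest $74.60 → $4,219.19; payment $1,627.57; balance $2,591.62
Payment period 3: opening $2,591.62; interest $46.64 → $2,638.26; payment $1,627.57; balance $1,010.69
Payment period 4: opening $1,010.69; interest $18.19 → $1,028.88; payment $1,028.88; balance $0.00

$0.00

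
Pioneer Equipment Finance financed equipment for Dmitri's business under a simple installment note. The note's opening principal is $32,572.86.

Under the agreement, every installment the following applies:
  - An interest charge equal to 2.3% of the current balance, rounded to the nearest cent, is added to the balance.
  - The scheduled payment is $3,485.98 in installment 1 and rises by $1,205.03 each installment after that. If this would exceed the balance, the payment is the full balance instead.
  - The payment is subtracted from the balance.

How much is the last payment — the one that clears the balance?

Installment 1: $32,572.86 +$749.18 interest = $33,322.04; pay $3,485.98 → $29,836.06
Installment 2: $29,836.06 +$686.23 interest = $30,522.29; pay $4,691.01 → $25,831.28
Installment 3: $25,831.28 +$594.12 interest = $26,425.40; pay $5,896.04 → $20,529.36
Installment 4: $20,529.36 +$472.18 interest = $21,001.54; pay $7,101.07 → $13,900.47
Installment 5: $13,900.47 +$319.71 interest = $14,220.18; pay $8,306.10 → $5,914.08
Installment 6: $5,914.08 +$136.02 interest = $6,050.10; pay $6,050.10 → $0.00

$6,050.10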